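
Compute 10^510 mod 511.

10^1 ≡ 10 (mod 511)
10^2 ≡ 10^2 = 100 ≡ 100 (mod 511)
10^4 ≡ 100^2 = 10000 ≡ 291 (mod 511)
10^8 ≡ 291^2 = 84681 ≡ 366 (mod 511)
10^16 ≡ 366^2 = 133956 ≡ 74 (mod 511)
10^32 ≡ 74^2 = 5476 ≡ 366 (mod 511)
10^64 ≡ 366^2 = 133956 ≡ 74 (mod 511)
10^128 ≡ 74^2 = 5476 ≡ 366 (mod 511)
10^256 ≡ 366^2 = 133956 ≡ 74 (mod 511)
510 = 256 + 128 + 64 + 32 + 16 + 8 + 4 + 2 in binary powers of 2.
So 10^510 ≡ 74 · 366 · 74 · 366 · 74 · 366 · 291 · 100 ≡ 484 (mod 511).
Since 484 ≠ 1, base 10 is a Fermat witness: 511 is composite.

484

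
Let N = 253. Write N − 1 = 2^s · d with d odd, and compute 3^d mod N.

253 − 1 = 252 = 2^2 · 63, so d = 63.
3^1 ≡ 3 (mod 253)
3^2 ≡ 3^2 = 9 ≡ 9 (mod 253)
3^4 ≡ 9^2 = 81 ≡ 81 (mod 253)
3^8 ≡ 81^2 = 6561 ≡ 236 (mod 253)
3^16 ≡ 236^2 = 55696 ≡ 36 (mod 253)
3^32 ≡ 36^2 = 1296 ≡ 31 (mod 253)
63 = 32 + 16 + 8 + 4 + 2 + 1 in binary powers of 2.
So 3^63 ≡ 31 · 36 · 236 · 81 · 9 · 3 ≡ 236 (mod 253).
Squaring chain: 236 → 36; never reaches −1, so base 3 is a Miller–Rabin witness that 253 is composite.

236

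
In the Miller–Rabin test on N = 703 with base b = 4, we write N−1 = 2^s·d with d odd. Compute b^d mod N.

628

703 − 1 = 702 = 2^1 · 351, so d = 351.
4^1 ≡ 4 (mod 703)
4^2 ≡ 4^2 = 16 ≡ 16 (mod 703)
4^4 ≡ 16^2 = 256 ≡ 256 (mod 703)
4^8 ≡ 256^2 = 65536 ≡ 157 (mod 703)
4^16 ≡ 157^2 = 24649 ≡ 44 (mod 703)
4^32 ≡ 44^2 = 1936 ≡ 530 (mod 703)
4^64 ≡ 530^2 = 280900 ≡ 403 (mod 703)
4^128 ≡ 403^2 = 162409 ≡ 16 (mod 703)
4^256 ≡ 16^2 = 256 ≡ 256 (mod 703)
351 = 256 + 64 + 16 + 8 + 4 + 2 + 1 in binary powers of 2.
So 4^351 ≡ 256 · 403 · 44 · 157 · 256 · 16 · 4 ≡ 628 (mod 703).
Squaring chain: 628; never reaches −1, so base 4 is a Miller–Rabin witness that 703 is composite.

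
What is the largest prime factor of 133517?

133517 = 31 · 4307
4307 = 59 · 73
73 is prime.
So 133517 = 31 · 59 · 73; the largest prime factor is 73.

73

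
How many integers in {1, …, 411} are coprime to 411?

272

Factor: 411 = 3 · 137.
φ(411) = (3−1) · (137−1) = 2 · 136 = 272.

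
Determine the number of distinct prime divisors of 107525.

107525 = 5^2 · 4301
4301 = 11 · 391
391 = 17 · 23
107525 = 5^2 · 11 · 17 · 23, which has 4 distinct prime factors.

4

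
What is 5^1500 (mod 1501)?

64

5^1 ≡ 5 (mod 1501)
5^2 ≡ 5^2 = 25 ≡ 25 (mod 1501)
5^4 ≡ 25^2 = 625 ≡ 625 (mod 1501)
5^8 ≡ 625^2 = 390625 ≡ 365 (mod 1501)
5^16 ≡ 365^2 = 133225 ≡ 1137 (mod 1501)
5^32 ≡ 1137^2 = 1292769 ≡ 408 (mod 1501)
5^64 ≡ 408^2 = 166464 ≡ 1354 (mod 1501)
5^128 ≡ 1354^2 = 1833316 ≡ 595 (mod 1501)
5^256 ≡ 595^2 = 354025 ≡ 1290 (mod 1501)
5^512 ≡ 1290^2 = 1664100 ≡ 992 (mod 1501)
5^1024 ≡ 992^2 = 984064 ≡ 909 (mod 1501)
1500 = 1024 + 256 + 128 + 64 + 16 + 8 + 4 in binary powers of 2.
So 5^1500 ≡ 909 · 1290 · 595 · 1354 · 1137 · 365 · 625 ≡ 64 (mod 1501).
Since 64 ≠ 1, base 5 is a Fermat witness: 1501 is composite.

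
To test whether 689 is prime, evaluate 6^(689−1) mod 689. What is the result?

6^1 ≡ 6 (mod 689)
6^2 ≡ 6^2 = 36 ≡ 36 (mod 689)
6^4 ≡ 36^2 = 1296 ≡ 607 (mod 689)
6^8 ≡ 607^2 = 368449 ≡ 523 (mod 689)
6^16 ≡ 523^2 = 273529 ≡ 685 (mod 689)
6^32 ≡ 685^2 = 469225 ≡ 16 (mod 689)
6^64 ≡ 16^2 = 256 ≡ 256 (mod 689)
6^128 ≡ 256^2 = 65536 ≡ 81 (mod 689)
6^256 ≡ 81^2 = 6561 ≡ 360 (mod 689)
6^512 ≡ 360^2 = 129600 ≡ 68 (mod 689)
688 = 512 + 128 + 32 + 16 in binary powers of 2.
So 6^688 ≡ 68 · 81 · 16 · 685 ≡ 256 (mod 689).
Since 256 ≠ 1, base 6 is a Fermat witness: 689 is composite.

256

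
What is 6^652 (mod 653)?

6^1 ≡ 6 (mod 653)
6^2 ≡ 6^2 = 36 ≡ 36 (mod 653)
6^4 ≡ 36^2 = 1296 ≡ 643 (mod 653)
6^8 ≡ 643^2 = 413449 ≡ 100 (mod 653)
6^16 ≡ 100^2 = 10000 ≡ 205 (mod 653)
6^32 ≡ 205^2 = 42025 ≡ 233 (mod 653)
6^64 ≡ 233^2 = 54289 ≡ 90 (mod 653)
6^128 ≡ 90^2 = 8100 ≡ 264 (mod 653)
6^256 ≡ 264^2 = 69696 ≡ 478 (mod 653)
6^512 ≡ 478^2 = 228484 ≡ 587 (mod 653)
652 = 512 + 128 + 8 + 4 in binary powers of 2.
So 6^652 ≡ 587 · 264 · 100 · 643 ≡ 1 (mod 653).
Since the result is 1, base 6 gives no evidence that 653 is composite.

1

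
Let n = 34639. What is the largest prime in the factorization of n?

67

34639 = 11 · 3149
3149 = 47 · 67
67 is prime.
So 34639 = 11 · 47 · 67; the largest prime factor is 67.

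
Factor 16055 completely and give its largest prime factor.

19

16055 = 5 · 3211
3211 = 13 · 247
247 = 13 · 19
19 is prime.
So 16055 = 5 · 13^2 · 19; the largest prime factor is 19.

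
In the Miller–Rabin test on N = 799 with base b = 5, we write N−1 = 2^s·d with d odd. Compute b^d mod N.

799 − 1 = 798 = 2^1 · 399, so d = 399.
5^1 ≡ 5 (mod 799)
5^2 ≡ 5^2 = 25 ≡ 25 (mod 799)
5^4 ≡ 25^2 = 625 ≡ 625 (mod 799)
5^8 ≡ 625^2 = 390625 ≡ 713 (mod 799)
5^16 ≡ 713^2 = 508369 ≡ 205 (mod 799)
5^32 ≡ 205^2 = 42025 ≡ 477 (mod 799)
5^64 ≡ 477^2 = 227529 ≡ 613 (mod 799)
5^128 ≡ 613^2 = 375769 ≡ 239 (mod 799)
5^256 ≡ 239^2 = 57121 ≡ 392 (mod 799)
399 = 256 + 128 + 8 + 4 + 2 + 1 in binary powers of 2.
So 5^399 ≡ 392 · 239 · 713 · 625 · 25 · 5 ≡ 415 (mod 799).
Squaring chain: 415; never reaches −1, so base 5 is a Miller–Rabin witness that 799 is composite.

415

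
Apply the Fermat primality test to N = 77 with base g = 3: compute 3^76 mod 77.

25

3^1 ≡ 3 (mod 77)
3^2 ≡ 3^2 = 9 ≡ 9 (mod 77)
3^4 ≡ 9^2 = 81 ≡ 4 (mod 77)
3^8 ≡ 4^2 = 16 ≡ 16 (mod 77)
3^16 ≡ 16^2 = 256 ≡ 25 (mod 77)
3^32 ≡ 25^2 = 625 ≡ 9 (mod 77)
3^64 ≡ 9^2 = 81 ≡ 4 (mod 77)
76 = 64 + 8 + 4 in binary powers of 2.
So 3^76 ≡ 4 · 16 · 4 ≡ 25 (mod 77).
Since 25 ≠ 1, base 3 is a Fermat witness: 77 is composite.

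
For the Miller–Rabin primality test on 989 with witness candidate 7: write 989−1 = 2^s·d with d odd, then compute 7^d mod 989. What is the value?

989 − 1 = 988 = 2^2 · 247, so d = 247.
7^1 ≡ 7 (mod 989)
7^2 ≡ 7^2 = 49 ≡ 49 (mod 989)
7^4 ≡ 49^2 = 2401 ≡ 423 (mod 989)
7^8 ≡ 423^2 = 178929 ≡ 909 (mod 989)
7^16 ≡ 909^2 = 826281 ≡ 466 (mod 989)
7^32 ≡ 466^2 = 217156 ≡ 565 (mod 989)
7^64 ≡ 565^2 = 319225 ≡ 767 (mod 989)
7^128 ≡ 767^2 = 588289 ≡ 823 (mod 989)
247 = 128 + 64 + 32 + 16 + 4 + 2 + 1 in binary powers of 2.
So 7^247 ≡ 823 · 767 · 565 · 466 · 423 · 49 · 7 ≡ 523 (mod 989).
Squaring chain: 523 → 565; never reaches −1, so base 7 is a Miller–Rabin witness that 989 is composite.

523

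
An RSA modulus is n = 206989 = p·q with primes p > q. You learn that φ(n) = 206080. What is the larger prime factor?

461

φ(n) = (p−1)(q−1) = n − (p+q) + 1, so p + q = 206989 − 206080 + 1 = 910.
p and q are the roots of t² − 910t + 206989 = 0.
Discriminant: 910² − 4·206989 = 828100 − 827956 = 144; √144 = 12.
q = (910 − 12)/2 = 449, p = (910 + 12)/2 = 461.
Check: 449 · 461 = 206989.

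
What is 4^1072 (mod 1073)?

4^1 ≡ 4 (mod 1073)
4^2 ≡ 4^2 = 16 ≡ 16 (mod 1073)
4^4 ≡ 16^2 = 256 ≡ 256 (mod 1073)
4^8 ≡ 256^2 = 65536 ≡ 83 (mod 1073)
4^16 ≡ 83^2 = 6889 ≡ 451 (mod 1073)
4^32 ≡ 451^2 = 203401 ≡ 604 (mod 1073)
4^64 ≡ 604^2 = 364816 ≡ 1069 (mod 1073)
4^128 ≡ 1069^2 = 1142761 ≡ 16 (mod 1073)
4^256 ≡ 16^2 = 256 ≡ 256 (mod 1073)
4^512 ≡ 256^2 = 65536 ≡ 83 (mod 1073)
4^1024 ≡ 83^2 = 6889 ≡ 451 (mod 1073)
1072 = 1024 + 32 + 16 in binary powers of 2.
So 4^1072 ≡ 451 · 604 · 451 ≡ 1069 (mod 1073).
Since 1069 ≠ 1, base 4 is a Fermat witness: 1073 is composite.

1069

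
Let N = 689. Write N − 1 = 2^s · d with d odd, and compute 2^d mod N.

689 − 1 = 688 = 2^4 · 43, so d = 43.
2^1 ≡ 2 (mod 689)
2^2 ≡ 2^2 = 4 ≡ 4 (mod 689)
2^4 ≡ 4^2 = 16 ≡ 16 (mod 689)
2^8 ≡ 16^2 = 256 ≡ 256 (mod 689)
2^16 ≡ 256^2 = 65536 ≡ 81 (mod 689)
2^32 ≡ 81^2 = 6561 ≡ 360 (mod 689)
43 = 32 + 8 + 2 + 1 in binary powers of 2.
So 2^43 ≡ 360 · 256 · 4 · 2 ≡ 50 (mod 689).
Squaring chain: 50 → 433 → 81 → 360; never reaches −1, so base 2 is a Miller–Rabin witness that 689 is composite.

50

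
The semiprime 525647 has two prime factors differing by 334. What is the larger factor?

Since p = q + 334, we have 525647 = q(q + 334), so q² + 334q − 525647 = 0.
Discriminant: 334² + 4·525647 = 111556 + 2102588 = 2214144; √2214144 = 1488.
q = (−334 + 1488)/2 = 577, and p = q + 334 = 911.
Check: 577 · 911 = 525647.

911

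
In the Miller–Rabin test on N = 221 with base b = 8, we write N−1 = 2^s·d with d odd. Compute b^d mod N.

83

221 − 1 = 220 = 2^2 · 55, so d = 55.
8^1 ≡ 8 (mod 221)
8^2 ≡ 8^2 = 64 ≡ 64 (mod 221)
8^4 ≡ 64^2 = 4096 ≡ 118 (mod 221)
8^8 ≡ 118^2 = 13924 ≡ 1 (mod 221)
8^16 ≡ 1^2 = 1 ≡ 1 (mod 221)
8^32 ≡ 1^2 = 1 ≡ 1 (mod 221)
55 = 32 + 16 + 4 + 2 + 1 in binary powers of 2.
So 8^55 ≡ 1 · 1 · 118 · 64 · 8 ≡ 83 (mod 221).
Squaring chain: 83 → 38; never reaches −1, so base 8 is a Miller–Rabin witness that 221 is composite.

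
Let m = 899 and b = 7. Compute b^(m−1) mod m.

7^1 ≡ 7 (mod 899)
7^2 ≡ 7^2 = 49 ≡ 49 (mod 899)
7^4 ≡ 49^2 = 2401 ≡ 603 (mod 899)
7^8 ≡ 603^2 = 363609 ≡ 413 (mod 899)
7^16 ≡ 413^2 = 170569 ≡ 658 (mod 899)
7^32 ≡ 658^2 = 432964 ≡ 545 (mod 899)
7^64 ≡ 545^2 = 297025 ≡ 355 (mod 899)
7^128 ≡ 355^2 = 126025 ≡ 165 (mod 899)
7^256 ≡ 165^2 = 27225 ≡ 255 (mod 899)
7^512 ≡ 255^2 = 65025 ≡ 297 (mod 899)
898 = 512 + 256 + 128 + 2 in binary powers of 2.
So 7^898 ≡ 297 · 255 · 165 · 49 ≡ 484 (mod 899).
Since 484 ≠ 1, base 7 is a Fermat witness: 899 is composite.

484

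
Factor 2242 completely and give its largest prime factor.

2242 = 2 · 1121
1121 = 19 · 59
59 is prime.
So 2242 = 2 · 19 · 59; the largest prime factor is 59.

59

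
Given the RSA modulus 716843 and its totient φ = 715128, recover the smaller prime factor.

φ(n) = (p−1)(q−1) = n − (p+q) + 1, so p + q = 716843 − 715128 + 1 = 1716.
p and q are the roots of t² − 1716t + 716843 = 0.
Discriminant: 1716² − 4·716843 = 2944656 − 2867372 = 77284; √77284 = 278.
q = (1716 − 278)/2 = 719, p = (1716 + 278)/2 = 997.
Check: 719 · 997 = 716843.

719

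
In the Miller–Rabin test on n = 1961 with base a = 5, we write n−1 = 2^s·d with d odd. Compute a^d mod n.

775

1961 − 1 = 1960 = 2^3 · 245, so d = 245.
5^1 ≡ 5 (mod 1961)
5^2 ≡ 5^2 = 25 ≡ 25 (mod 1961)
5^4 ≡ 25^2 = 625 ≡ 625 (mod 1961)
5^8 ≡ 625^2 = 390625 ≡ 386 (mod 1961)
5^16 ≡ 386^2 = 148996 ≡ 1921 (mod 1961)
5^32 ≡ 1921^2 = 3690241 ≡ 1600 (mod 1961)
5^64 ≡ 1600^2 = 2560000 ≡ 895 (mod 1961)
5^128 ≡ 895^2 = 801025 ≡ 937 (mod 1961)
245 = 128 + 64 + 32 + 16 + 4 + 1 in binary powers of 2.
So 5^245 ≡ 937 · 895 · 1600 · 1921 · 625 · 5 ≡ 775 (mod 1961).
Squaring chain: 775 → 559 → 682; never reaches −1, so base 5 is a Miller–Rabin witness that 1961 is composite.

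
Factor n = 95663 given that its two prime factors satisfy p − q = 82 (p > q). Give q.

Since p = q + 82, we have 95663 = q(q + 82), so q² + 82q − 95663 = 0.
Discriminant: 82² + 4·95663 = 6724 + 382652 = 389376; √389376 = 624.
q = (−82 + 624)/2 = 271, and p = q + 82 = 353.
Check: 271 · 353 = 95663.

271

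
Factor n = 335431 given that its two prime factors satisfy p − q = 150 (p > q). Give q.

Since p = q + 150, we have 335431 = q(q + 150), so q² + 150q − 335431 = 0.
Discriminant: 150² + 4·335431 = 22500 + 1341724 = 1364224; √1364224 = 1168.
q = (−150 + 1168)/2 = 509, and p = q + 150 = 659.
Check: 509 · 659 = 335431.

509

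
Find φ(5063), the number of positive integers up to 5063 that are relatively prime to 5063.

Factor: 5063 = 61 · 83.
φ(5063) = (61−1) · (83−1) = 60 · 82 = 4920.

4920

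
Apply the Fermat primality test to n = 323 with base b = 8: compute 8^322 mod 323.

30

8^1 ≡ 8 (mod 323)
8^2 ≡ 8^2 = 64 ≡ 64 (mod 323)
8^4 ≡ 64^2 = 4096 ≡ 220 (mod 323)
8^8 ≡ 220^2 = 48400 ≡ 273 (mod 323)
8^16 ≡ 273^2 = 74529 ≡ 239 (mod 323)
8^32 ≡ 239^2 = 57121 ≡ 273 (mod 323)
8^64 ≡ 273^2 = 74529 ≡ 239 (mod 323)
8^128 ≡ 239^2 = 57121 ≡ 273 (mod 323)
8^256 ≡ 273^2 = 74529 ≡ 239 (mod 323)
322 = 256 + 64 + 2 in binary powers of 2.
So 8^322 ≡ 239 · 239 · 64 ≡ 30 (mod 323).
Since 30 ≠ 1, base 8 is a Fermat witness: 323 is composite.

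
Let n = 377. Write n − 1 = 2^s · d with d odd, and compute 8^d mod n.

31

377 − 1 = 376 = 2^3 · 47, so d = 47.
8^1 ≡ 8 (mod 377)
8^2 ≡ 8^2 = 64 ≡ 64 (mod 377)
8^4 ≡ 64^2 = 4096 ≡ 326 (mod 377)
8^8 ≡ 326^2 = 106276 ≡ 339 (mod 377)
8^16 ≡ 339^2 = 114921 ≡ 313 (mod 377)
8^32 ≡ 313^2 = 97969 ≡ 326 (mod 377)
47 = 32 + 8 + 4 + 2 + 1 in binary powers of 2.
So 8^47 ≡ 326 · 339 · 326 · 64 · 8 ≡ 31 (mod 377).
Squaring chain: 31 → 207 → 248; never reaches −1, so base 8 is a Miller–Rabin witness that 377 is composite.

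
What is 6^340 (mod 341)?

56

6^1 ≡ 6 (mod 341)
6^2 ≡ 6^2 = 36 ≡ 36 (mod 341)
6^4 ≡ 36^2 = 1296 ≡ 273 (mod 341)
6^8 ≡ 273^2 = 74529 ≡ 191 (mod 341)
6^16 ≡ 191^2 = 36481 ≡ 335 (mod 341)
6^32 ≡ 335^2 = 112225 ≡ 36 (mod 341)
6^64 ≡ 36^2 = 1296 ≡ 273 (mod 341)
6^128 ≡ 273^2 = 74529 ≡ 191 (mod 341)
6^256 ≡ 191^2 = 36481 ≡ 335 (mod 341)
340 = 256 + 64 + 16 + 4 in binary powers of 2.
So 6^340 ≡ 335 · 273 · 335 · 273 ≡ 56 (mod 341).
Since 56 ≠ 1, base 6 is a Fermat witness: 341 is composite.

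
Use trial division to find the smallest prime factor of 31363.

79

31363 is odd.
Digit sum 16, not divisible by 3.
Ends in 3: not divisible by 5.
7: 31363 = 7·4480 + 3
11: 31363 = 11·2851 + 2
13: 31363 = 13·2412 + 7
17: 31363 = 17·1844 + 15
19: 31363 = 19·1650 + 13
23: 31363 = 23·1363 + 14
29: 31363 = 29·1081 + 14
31: 31363 = 31·1011 + 22
37: 31363 = 37·847 + 24
41: 31363 = 41·764 + 39
43: 31363 = 43·729 + 16
47: 31363 = 47·667 + 14
53: 31363 = 53·591 + 40
59: 31363 = 59·531 + 34
61: 31363 = 61·514 + 9
67: 31363 = 67·468 + 7
71: 31363 = 71·441 + 52
73: 31363 = 73·429 + 46
79: 31363 = 79·397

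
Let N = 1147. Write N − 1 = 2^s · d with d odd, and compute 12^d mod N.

1147 − 1 = 1146 = 2^1 · 573, so d = 573.
12^1 ≡ 12 (mod 1147)
12^2 ≡ 12^2 = 144 ≡ 144 (mod 1147)
12^4 ≡ 144^2 = 20736 ≡ 90 (mod 1147)
12^8 ≡ 90^2 = 8100 ≡ 71 (mod 1147)
12^16 ≡ 71^2 = 5041 ≡ 453 (mod 1147)
12^32 ≡ 453^2 = 205209 ≡ 1043 (mod 1147)
12^64 ≡ 1043^2 = 1087849 ≡ 493 (mod 1147)
12^128 ≡ 493^2 = 243049 ≡ 1032 (mod 1147)
12^256 ≡ 1032^2 = 1065024 ≡ 608 (mod 1147)
12^512 ≡ 608^2 = 369664 ≡ 330 (mod 1147)
573 = 512 + 32 + 16 + 8 + 4 + 1 in binary powers of 2.
So 12^573 ≡ 330 · 1043 · 453 · 71 · 90 · 12 ≡ 1046 (mod 1147).
Squaring chain: 1046; never reaches −1, so base 12 is a Miller–Rabin witness that 1147 is composite.

1046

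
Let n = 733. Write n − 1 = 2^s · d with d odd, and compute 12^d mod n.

732

733 − 1 = 732 = 2^2 · 183, so d = 183.
12^1 ≡ 12 (mod 733)
12^2 ≡ 12^2 = 144 ≡ 144 (mod 733)
12^4 ≡ 144^2 = 20736 ≡ 212 (mod 733)
12^8 ≡ 212^2 = 44944 ≡ 231 (mod 733)
12^16 ≡ 231^2 = 53361 ≡ 585 (mod 733)
12^32 ≡ 585^2 = 342225 ≡ 647 (mod 733)
12^64 ≡ 647^2 = 418609 ≡ 66 (mod 733)
12^128 ≡ 66^2 = 4356 ≡ 691 (mod 733)
183 = 128 + 32 + 16 + 4 + 2 + 1 in binary powers of 2.
So 12^183 ≡ 691 · 647 · 585 · 212 · 144 · 12 ≡ 732 (mod 733).
Since 12^d ≡ 732 (mod 733), base 12 does not prove 733 composite.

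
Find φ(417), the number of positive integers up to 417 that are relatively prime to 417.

276

Factor: 417 = 3 · 139.
φ(417) = (3−1) · (139−1) = 2 · 138 = 276.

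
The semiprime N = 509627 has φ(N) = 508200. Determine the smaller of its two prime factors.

701

φ(n) = (p−1)(q−1) = n − (p+q) + 1, so p + q = 509627 − 508200 + 1 = 1428.
p and q are the roots of t² − 1428t + 509627 = 0.
Discriminant: 1428² − 4·509627 = 2039184 − 2038508 = 676; √676 = 26.
q = (1428 − 26)/2 = 701, p = (1428 + 26)/2 = 727.
Check: 701 · 727 = 509627.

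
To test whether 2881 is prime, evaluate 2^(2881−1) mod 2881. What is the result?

2^1 ≡ 2 (mod 2881)
2^2 ≡ 2^2 = 4 ≡ 4 (mod 2881)
2^4 ≡ 4^2 = 16 ≡ 16 (mod 2881)
2^8 ≡ 16^2 = 256 ≡ 256 (mod 2881)
2^16 ≡ 256^2 = 65536 ≡ 2154 (mod 2881)
2^32 ≡ 2154^2 = 4639716 ≡ 1306 (mod 2881)
2^64 ≡ 1306^2 = 1705636 ≡ 84 (mod 2881)
2^128 ≡ 84^2 = 7056 ≡ 1294 (mod 2881)
2^256 ≡ 1294^2 = 1674436 ≡ 575 (mod 2881)
2^512 ≡ 575^2 = 330625 ≡ 2191 (mod 2881)
2^1024 ≡ 2191^2 = 4800481 ≡ 735 (mod 2881)
2^2048 ≡ 735^2 = 540225 ≡ 1478 (mod 2881)
2880 = 2048 + 512 + 256 + 64 in binary powers of 2.
So 2^2880 ≡ 1478 · 2191 · 575 · 84 ≡ 895 (mod 2881).
Since 895 ≠ 1, base 2 is a Fermat witness: 2881 is composite.

895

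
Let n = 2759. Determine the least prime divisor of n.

2759 is odd.
Digit sum 23, not divisible by 3.
Ends in 9: not divisible by 5.
7: 2759 = 7·394 + 1
11: 2759 = 11·250 + 9
13: 2759 = 13·212 + 3
17: 2759 = 17·162 + 5
19: 2759 = 19·145 + 4
23: 2759 = 23·119 + 22
29: 2759 = 29·95 + 4
31: 2759 = 31·89

31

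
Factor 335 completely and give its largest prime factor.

335 = 5 · 67
67 is prime.
So 335 = 5 · 67; the largest prime factor is 67.

67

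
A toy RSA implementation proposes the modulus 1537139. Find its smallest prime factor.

1537139 is odd.
Digit sum 29, not divisible by 3.
Ends in 9: not divisible by 5.
7: 1537139 = 7·219591 + 2
11: 1537139 = 11·139739 + 10
13: 1537139 = 13·118241 + 6
17: 1537139 = 17·90419 + 16
19: 1537139 = 19·80902 + 1
23: 1537139 = 23·66832 + 3
29: 1537139 = 29·53004 + 23
31: 1537139 = 31·49585 + 4
37: 1537139 = 37·41544 + 11
41: 1537139 = 41·37491 + 8
43: 1537139 = 43·35747 + 18
47: 1537139 = 47·32705 + 4
53: 1537139 = 53·29002 + 33
59: 1537139 = 59·26053 + 12
61: 1537139 = 61·25199

61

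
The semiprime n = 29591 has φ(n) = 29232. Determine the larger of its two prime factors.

φ(n) = (p−1)(q−1) = n − (p+q) + 1, so p + q = 29591 − 29232 + 1 = 360.
p and q are the roots of t² − 360t + 29591 = 0.
Discriminant: 360² − 4·29591 = 129600 − 118364 = 11236; √11236 = 106.
q = (360 − 106)/2 = 127, p = (360 + 106)/2 = 233.
Check: 127 · 233 = 29591.

233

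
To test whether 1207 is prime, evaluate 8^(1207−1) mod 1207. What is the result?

1092

8^1 ≡ 8 (mod 1207)
8^2 ≡ 8^2 = 64 ≡ 64 (mod 1207)
8^4 ≡ 64^2 = 4096 ≡ 475 (mod 1207)
8^8 ≡ 475^2 = 225625 ≡ 1123 (mod 1207)
8^16 ≡ 1123^2 = 1261129 ≡ 1021 (mod 1207)
8^32 ≡ 1021^2 = 1042441 ≡ 800 (mod 1207)
8^64 ≡ 800^2 = 640000 ≡ 290 (mod 1207)
8^128 ≡ 290^2 = 84100 ≡ 817 (mod 1207)
8^256 ≡ 817^2 = 667489 ≡ 18 (mod 1207)
8^512 ≡ 18^2 = 324 ≡ 324 (mod 1207)
8^1024 ≡ 324^2 = 104976 ≡ 1174 (mod 1207)
1206 = 1024 + 128 + 32 + 16 + 4 + 2 in binary powers of 2.
So 8^1206 ≡ 1174 · 817 · 800 · 1021 · 475 · 64 ≡ 1092 (mod 1207).
Since 1092 ≠ 1, base 8 is a Fermat witness: 1207 is composite.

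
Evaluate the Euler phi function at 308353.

Factor: 308353 = 43 · 71 · 101.
φ(308353) = (43−1) · (71−1) · (101−1) = 42 · 70 · 100 = 294000.

294000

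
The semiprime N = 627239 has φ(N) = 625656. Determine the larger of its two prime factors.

797

φ(n) = (p−1)(q−1) = n − (p+q) + 1, so p + q = 627239 − 625656 + 1 = 1584.
p and q are the roots of t² − 1584t + 627239 = 0.
Discriminant: 1584² − 4·627239 = 2509056 − 2508956 = 100; √100 = 10.
q = (1584 − 10)/2 = 787, p = (1584 + 10)/2 = 797.
Check: 787 · 797 = 627239.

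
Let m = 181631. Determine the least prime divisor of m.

181631 is odd.
Digit sum 20, not divisible by 3.
Ends in 1: not divisible by 5.
7: 181631 = 7·25947 + 2
11: 181631 = 11·16511 + 10
13: 181631 = 13·13971 + 8
17: 181631 = 17·10684 + 3
19: 181631 = 19·9559 + 10
23: 181631 = 23·7897

23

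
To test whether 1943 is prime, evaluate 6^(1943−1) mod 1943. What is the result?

6^1 ≡ 6 (mod 1943)
6^2 ≡ 6^2 = 36 ≡ 36 (mod 1943)
6^4 ≡ 36^2 = 1296 ≡ 1296 (mod 1943)
6^8 ≡ 1296^2 = 1679616 ≡ 864 (mod 1943)
6^16 ≡ 864^2 = 746496 ≡ 384 (mod 1943)
6^32 ≡ 384^2 = 147456 ≡ 1731 (mod 1943)
6^64 ≡ 1731^2 = 2996361 ≡ 255 (mod 1943)
6^128 ≡ 255^2 = 65025 ≡ 906 (mod 1943)
6^256 ≡ 906^2 = 820836 ≡ 890 (mod 1943)
6^512 ≡ 890^2 = 792100 ≡ 1299 (mod 1943)
6^1024 ≡ 1299^2 = 1687401 ≡ 877 (mod 1943)
1942 = 1024 + 512 + 256 + 128 + 16 + 4 + 2 in binary powers of 2.
So 6^1942 ≡ 877 · 1299 · 890 · 906 · 384 · 1296 · 36 ≡ 1089 (mod 1943).
Since 1089 ≠ 1, base 6 is a Fermat witness: 1943 is composite.

1089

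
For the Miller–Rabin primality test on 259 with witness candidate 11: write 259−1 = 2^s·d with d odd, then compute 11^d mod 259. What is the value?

36

259 − 1 = 258 = 2^1 · 129, so d = 129.
11^1 ≡ 11 (mod 259)
11^2 ≡ 11^2 = 121 ≡ 121 (mod 259)
11^4 ≡ 121^2 = 14641 ≡ 137 (mod 259)
11^8 ≡ 137^2 = 18769 ≡ 121 (mod 259)
11^16 ≡ 121^2 = 14641 ≡ 137 (mod 259)
11^32 ≡ 137^2 = 18769 ≡ 121 (mod 259)
11^64 ≡ 121^2 = 14641 ≡ 137 (mod 259)
11^128 ≡ 137^2 = 18769 ≡ 121 (mod 259)
129 = 128 + 1 in binary powers of 2.
So 11^129 ≡ 121 · 11 ≡ 36 (mod 259).
Squaring chain: 36; never reaches −1, so base 11 is a Miller–Rabin witness that 259 is composite.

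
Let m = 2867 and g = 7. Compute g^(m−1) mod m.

7^1 ≡ 7 (mod 2867)
7^2 ≡ 7^2 = 49 ≡ 49 (mod 2867)
7^4 ≡ 49^2 = 2401 ≡ 2401 (mod 2867)
7^8 ≡ 2401^2 = 5764801 ≡ 2131 (mod 2867)
7^16 ≡ 2131^2 = 4541161 ≡ 2700 (mod 2867)
7^32 ≡ 2700^2 = 7290000 ≡ 2086 (mod 2867)
7^64 ≡ 2086^2 = 4351396 ≡ 2157 (mod 2867)
7^128 ≡ 2157^2 = 4652649 ≡ 2375 (mod 2867)
7^256 ≡ 2375^2 = 5640625 ≡ 1236 (mod 2867)
7^512 ≡ 1236^2 = 1527696 ≡ 2452 (mod 2867)
7^1024 ≡ 2452^2 = 6012304 ≡ 205 (mod 2867)
7^2048 ≡ 205^2 = 42025 ≡ 1887 (mod 2867)
2866 = 2048 + 512 + 256 + 32 + 16 + 2 in binary powers of 2.
So 7^2866 ≡ 1887 · 2452 · 1236 · 2086 · 2700 · 49 ≡ 1021 (mod 2867).
Since 1021 ≠ 1, base 7 is a Fermat witness: 2867 is composite.

1021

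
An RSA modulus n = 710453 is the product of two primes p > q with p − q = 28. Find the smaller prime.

Since p = q + 28, we have 710453 = q(q + 28), so q² + 28q − 710453 = 0.
Discriminant: 28² + 4·710453 = 784 + 2841812 = 2842596; √2842596 = 1686.
q = (−28 + 1686)/2 = 829, and p = q + 28 = 857.
Check: 829 · 857 = 710453.

829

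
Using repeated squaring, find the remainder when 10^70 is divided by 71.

10^1 ≡ 10 (mod 71)
10^2 ≡ 10^2 = 100 ≡ 29 (mod 71)
10^4 ≡ 29^2 = 841 ≡ 60 (mod 71)
10^8 ≡ 60^2 = 3600 ≡ 50 (mod 71)
10^16 ≡ 50^2 = 2500 ≡ 15 (mod 71)
10^32 ≡ 15^2 = 225 ≡ 12 (mod 71)
10^64 ≡ 12^2 = 144 ≡ 2 (mod 71)
70 = 64 + 4 + 2 in binary powers of 2.
So 10^70 ≡ 2 · 60 · 29 ≡ 1 (mod 71).
Since the result is 1, base 10 gives no evidence that 71 is composite.

1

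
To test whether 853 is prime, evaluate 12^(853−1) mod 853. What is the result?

1

12^1 ≡ 12 (mod 853)
12^2 ≡ 12^2 = 144 ≡ 144 (mod 853)
12^4 ≡ 144^2 = 20736 ≡ 264 (mod 853)
12^8 ≡ 264^2 = 69696 ≡ 603 (mod 853)
12^16 ≡ 603^2 = 363609 ≡ 231 (mod 853)
12^32 ≡ 231^2 = 53361 ≡ 475 (mod 853)
12^64 ≡ 475^2 = 225625 ≡ 433 (mod 853)
12^128 ≡ 433^2 = 187489 ≡ 682 (mod 853)
12^256 ≡ 682^2 = 465124 ≡ 239 (mod 853)
12^512 ≡ 239^2 = 57121 ≡ 823 (mod 853)
852 = 512 + 256 + 64 + 16 + 4 in binary powers of 2.
So 12^852 ≡ 823 · 239 · 433 · 231 · 264 ≡ 1 (mod 853).
Since the result is 1, base 12 gives no evidence that 853 is composite.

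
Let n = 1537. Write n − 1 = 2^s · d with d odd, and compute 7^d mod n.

1537 − 1 = 1536 = 2^9 · 3, so d = 3.
7^1 ≡ 7 (mod 1537)
7^2 ≡ 7^2 = 49 ≡ 49 (mod 1537)
3 = 2 + 1 in binary powers of 2.
So 7^3 ≡ 49 · 7 ≡ 343 (mod 1537).
Squaring chain: 343 → 837 → 1234 → 1126 → 1388 → 683 → 778 → 1243 → 364; never reaches −1, so base 7 is a Miller–Rabin witness that 1537 is composite.

343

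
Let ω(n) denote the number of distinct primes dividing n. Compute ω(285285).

6

285285 = 3 · 95095
95095 = 5 · 19019
19019 = 7 · 2717
2717 = 11 · 247
247 = 13 · 19
285285 = 3 · 5 · 7 · 11 · 13 · 19, which has 6 distinct prime factors.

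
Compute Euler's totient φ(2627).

2520

Factor: 2627 = 37 · 71.
φ(2627) = (37−1) · (71−1) = 36 · 70 = 2520.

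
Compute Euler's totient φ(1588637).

1544400

Factor: 1588637 = 67 · 131 · 181.
φ(1588637) = (67−1) · (131−1) · (181−1) = 66 · 130 · 180 = 1544400.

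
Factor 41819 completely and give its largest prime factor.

71

41819 = 19 · 2201
2201 = 31 · 71
71 is prime.
So 41819 = 19 · 31 · 71; the largest prime factor is 71.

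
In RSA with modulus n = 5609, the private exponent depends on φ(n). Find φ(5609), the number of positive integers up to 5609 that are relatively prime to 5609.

Factor: 5609 = 71 · 79.
φ(5609) = (71−1) · (79−1) = 70 · 78 = 5460.

5460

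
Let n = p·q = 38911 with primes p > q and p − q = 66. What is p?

233

Since p = q + 66, we have 38911 = q(q + 66), so q² + 66q − 38911 = 0.
Discriminant: 66² + 4·38911 = 4356 + 155644 = 160000; √160000 = 400.
q = (−66 + 400)/2 = 167, and p = q + 66 = 233.
Check: 167 · 233 = 38911.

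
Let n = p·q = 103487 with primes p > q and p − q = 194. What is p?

433

Since p = q + 194, we have 103487 = q(q + 194), so q² + 194q − 103487 = 0.
Discriminant: 194² + 4·103487 = 37636 + 413948 = 451584; √451584 = 672.
q = (−194 + 672)/2 = 239, and p = q + 194 = 433.
Check: 239 · 433 = 103487.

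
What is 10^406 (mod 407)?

232

10^1 ≡ 10 (mod 407)
10^2 ≡ 10^2 = 100 ≡ 100 (mod 407)
10^4 ≡ 100^2 = 10000 ≡ 232 (mod 407)
10^8 ≡ 232^2 = 53824 ≡ 100 (mod 407)
10^16 ≡ 100^2 = 10000 ≡ 232 (mod 407)
10^32 ≡ 232^2 = 53824 ≡ 100 (mod 407)
10^64 ≡ 100^2 = 10000 ≡ 232 (mod 407)
10^128 ≡ 232^2 = 53824 ≡ 100 (mod 407)
10^256 ≡ 100^2 = 10000 ≡ 232 (mod 407)
406 = 256 + 128 + 16 + 4 + 2 in binary powers of 2.
So 10^406 ≡ 232 · 100 · 232 · 232 · 100 ≡ 232 (mod 407).
Since 232 ≠ 1, base 10 is a Fermat witness: 407 is composite.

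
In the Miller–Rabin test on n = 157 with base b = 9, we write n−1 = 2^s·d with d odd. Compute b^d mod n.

1

157 − 1 = 156 = 2^2 · 39, so d = 39.
9^1 ≡ 9 (mod 157)
9^2 ≡ 9^2 = 81 ≡ 81 (mod 157)
9^4 ≡ 81^2 = 6561 ≡ 124 (mod 157)
9^8 ≡ 124^2 = 15376 ≡ 147 (mod 157)
9^16 ≡ 147^2 = 21609 ≡ 100 (mod 157)
9^32 ≡ 100^2 = 10000 ≡ 109 (mod 157)
39 = 32 + 4 + 2 + 1 in binary powers of 2.
So 9^39 ≡ 109 · 124 · 81 · 9 ≡ 1 (mod 157).
Since 9^d ≡ 1 (mod 157), base 9 does not prove 157 composite.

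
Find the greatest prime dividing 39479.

97

39479 = 11 · 3589
3589 = 37 · 97
97 is prime.
So 39479 = 11 · 37 · 97; the largest prime factor is 97.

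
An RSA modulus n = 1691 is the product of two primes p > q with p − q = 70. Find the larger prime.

89

Since p = q + 70, we have 1691 = q(q + 70), so q² + 70q − 1691 = 0.
Discriminant: 70² + 4·1691 = 4900 + 6764 = 11664; √11664 = 108.
q = (−70 + 108)/2 = 19, and p = q + 70 = 89.
Check: 19 · 89 = 1691.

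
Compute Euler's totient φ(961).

Factor: 961 = 31^2.
φ(961) = 31^1·(31−1) = 930.

930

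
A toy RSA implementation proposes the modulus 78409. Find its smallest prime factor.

89

78409 is odd.
Digit sum 28, not divisible by 3.
Ends in 9: not divisible by 5.
7: 78409 = 7·11201 + 2
11: 78409 = 11·7128 + 1
13: 78409 = 13·6031 + 6
17: 78409 = 17·4612 + 5
19: 78409 = 19·4126 + 15
23: 78409 = 23·3409 + 2
29: 78409 = 29·2703 + 22
31: 78409 = 31·2529 + 10
37: 78409 = 37·2119 + 6
41: 78409 = 41·1912 + 17
43: 78409 = 43·1823 + 20
47: 78409 = 47·1668 + 13
53: 78409 = 53·1479 + 22
59: 78409 = 59·1328 + 57
61: 78409 = 61·1285 + 24
67: 78409 = 67·1170 + 19
71: 78409 = 71·1104 + 25
73: 78409 = 73·1074 + 7
79: 78409 = 79·992 + 41
83: 78409 = 83·944 + 57
89: 78409 = 89·881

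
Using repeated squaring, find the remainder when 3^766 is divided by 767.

146

3^1 ≡ 3 (mod 767)
3^2 ≡ 3^2 = 9 ≡ 9 (mod 767)
3^4 ≡ 9^2 = 81 ≡ 81 (mod 767)
3^8 ≡ 81^2 = 6561 ≡ 425 (mod 767)
3^16 ≡ 425^2 = 180625 ≡ 380 (mod 767)
3^32 ≡ 380^2 = 144400 ≡ 204 (mod 767)
3^64 ≡ 204^2 = 41616 ≡ 198 (mod 767)
3^128 ≡ 198^2 = 39204 ≡ 87 (mod 767)
3^256 ≡ 87^2 = 7569 ≡ 666 (mod 767)
3^512 ≡ 666^2 = 443556 ≡ 230 (mod 767)
766 = 512 + 128 + 64 + 32 + 16 + 8 + 4 + 2 in binary powers of 2.
So 3^766 ≡ 230 · 87 · 198 · 204 · 380 · 425 · 81 · 9 ≡ 146 (mod 767).
Since 146 ≠ 1, base 3 is a Fermat witness: 767 is composite.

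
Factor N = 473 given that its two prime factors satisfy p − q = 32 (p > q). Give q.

Since p = q + 32, we have 473 = q(q + 32), so q² + 32q − 473 = 0.
Discriminant: 32² + 4·473 = 1024 + 1892 = 2916; √2916 = 54.
q = (−32 + 54)/2 = 11, and p = q + 32 = 43.
Check: 11 · 43 = 473.

11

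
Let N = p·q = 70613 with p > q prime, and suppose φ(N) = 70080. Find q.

φ(n) = (p−1)(q−1) = n − (p+q) + 1, so p + q = 70613 − 70080 + 1 = 534.
p and q are the roots of t² − 534t + 70613 = 0.
Discriminant: 534² − 4·70613 = 285156 − 282452 = 2704; √2704 = 52.
q = (534 − 52)/2 = 241, p = (534 + 52)/2 = 293.
Check: 241 · 293 = 70613.

241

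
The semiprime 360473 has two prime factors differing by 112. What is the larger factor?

659

Since p = q + 112, we have 360473 = q(q + 112), so q² + 112q − 360473 = 0.
Discriminant: 112² + 4·360473 = 12544 + 1441892 = 1454436; √1454436 = 1206.
q = (−112 + 1206)/2 = 547, and p = q + 112 = 659.
Check: 547 · 659 = 360473.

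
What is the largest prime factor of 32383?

53

32383 = 13 · 2491
2491 = 47 · 53
53 is prime.
So 32383 = 13 · 47 · 53; the largest prime factor is 53.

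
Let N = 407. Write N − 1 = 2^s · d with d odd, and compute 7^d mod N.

407 − 1 = 406 = 2^1 · 203, so d = 203.
7^1 ≡ 7 (mod 407)
7^2 ≡ 7^2 = 49 ≡ 49 (mod 407)
7^4 ≡ 49^2 = 2401 ≡ 366 (mod 407)
7^8 ≡ 366^2 = 133956 ≡ 53 (mod 407)
7^16 ≡ 53^2 = 2809 ≡ 367 (mod 407)
7^32 ≡ 367^2 = 134689 ≡ 379 (mod 407)
7^64 ≡ 379^2 = 143641 ≡ 377 (mod 407)
7^128 ≡ 377^2 = 142129 ≡ 86 (mod 407)
203 = 128 + 64 + 8 + 2 + 1 in binary powers of 2.
So 7^203 ≡ 86 · 377 · 53 · 49 · 7 ≡ 46 (mod 407).
Squaring chain: 46; never reaches −1, so base 7 is a Miller–Rabin witness that 407 is composite.

46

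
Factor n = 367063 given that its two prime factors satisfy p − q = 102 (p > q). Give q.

557

Since p = q + 102, we have 367063 = q(q + 102), so q² + 102q − 367063 = 0.
Discriminant: 102² + 4·367063 = 10404 + 1468252 = 1478656; √1478656 = 1216.
q = (−102 + 1216)/2 = 557, and p = q + 102 = 659.
Check: 557 · 659 = 367063.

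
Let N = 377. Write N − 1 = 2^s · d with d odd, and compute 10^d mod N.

377 − 1 = 376 = 2^3 · 47, so d = 47.
10^1 ≡ 10 (mod 377)
10^2 ≡ 10^2 = 100 ≡ 100 (mod 377)
10^4 ≡ 100^2 = 10000 ≡ 198 (mod 377)
10^8 ≡ 198^2 = 39204 ≡ 373 (mod 377)
10^16 ≡ 373^2 = 139129 ≡ 16 (mod 377)
10^32 ≡ 16^2 = 256 ≡ 256 (mod 377)
47 = 32 + 8 + 4 + 2 + 1 in binary powers of 2.
So 10^47 ≡ 256 · 373 · 198 · 100 · 10 ≡ 108 (mod 377).
Squaring chain: 108 → 354 → 152; never reaches −1, so base 10 is a Miller–Rabin witness that 377 is composite.

108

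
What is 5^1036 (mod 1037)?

5^1 ≡ 5 (mod 1037)
5^2 ≡ 5^2 = 25 ≡ 25 (mod 1037)
5^4 ≡ 25^2 = 625 ≡ 625 (mod 1037)
5^8 ≡ 625^2 = 390625 ≡ 713 (mod 1037)
5^16 ≡ 713^2 = 508369 ≡ 239 (mod 1037)
5^32 ≡ 239^2 = 57121 ≡ 86 (mod 1037)
5^64 ≡ 86^2 = 7396 ≡ 137 (mod 1037)
5^128 ≡ 137^2 = 18769 ≡ 103 (mod 1037)
5^256 ≡ 103^2 = 10609 ≡ 239 (mod 1037)
5^512 ≡ 239^2 = 57121 ≡ 86 (mod 1037)
5^1024 ≡ 86^2 = 7396 ≡ 137 (mod 1037)
1036 = 1024 + 8 + 4 in binary powers of 2.
So 5^1036 ≡ 137 · 713 · 625 ≡ 361 (mod 1037).
Since 361 ≠ 1, base 5 is a Fermat witness: 1037 is composite.

361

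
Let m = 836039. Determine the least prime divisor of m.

836039 is odd.
Digit sum 29, not divisible by 3.
Ends in 9: not divisible by 5.
7: 836039 = 7·119434 + 1
11: 836039 = 11·76003 + 6
13: 836039 = 13·64310 + 9
17: 836039 = 17·49178 + 13
19: 836039 = 19·44002 + 1
23: 836039 = 23·36349 + 12
29: 836039 = 29·28828 + 27
31: 836039 = 31·26969

31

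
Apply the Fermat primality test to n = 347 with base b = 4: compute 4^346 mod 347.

4^1 ≡ 4 (mod 347)
4^2 ≡ 4^2 = 16 ≡ 16 (mod 347)
4^4 ≡ 16^2 = 256 ≡ 256 (mod 347)
4^8 ≡ 256^2 = 65536 ≡ 300 (mod 347)
4^16 ≡ 300^2 = 90000 ≡ 127 (mod 347)
4^32 ≡ 127^2 = 16129 ≡ 167 (mod 347)
4^64 ≡ 167^2 = 27889 ≡ 129 (mod 347)
4^128 ≡ 129^2 = 16641 ≡ 332 (mod 347)
4^256 ≡ 332^2 = 110224 ≡ 225 (mod 347)
346 = 256 + 64 + 16 + 8 + 2 in binary powers of 2.
So 4^346 ≡ 225 · 129 · 127 · 300 · 16 ≡ 1 (mod 347).
Since the result is 1, base 4 gives no evidence that 347 is composite.

1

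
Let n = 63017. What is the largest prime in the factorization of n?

63017 = 29 · 2173
2173 = 41 · 53
53 is prime.
So 63017 = 29 · 41 · 53; the largest prime factor is 53.

53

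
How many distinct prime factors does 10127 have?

10127 = 13 · 779
779 = 19 · 41
10127 = 13 · 19 · 41, which has 3 distinct prime factors.

3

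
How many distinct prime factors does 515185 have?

5

515185 = 5 · 103037
103037 = 11 · 9367
9367 = 17 · 551
551 = 19 · 29
515185 = 5 · 11 · 17 · 19 · 29, which has 5 distinct prime factors.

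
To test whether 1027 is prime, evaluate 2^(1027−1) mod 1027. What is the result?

2^1 ≡ 2 (mod 1027)
2^2 ≡ 2^2 = 4 ≡ 4 (mod 1027)
2^4 ≡ 4^2 = 16 ≡ 16 (mod 1027)
2^8 ≡ 16^2 = 256 ≡ 256 (mod 1027)
2^16 ≡ 256^2 = 65536 ≡ 835 (mod 1027)
2^32 ≡ 835^2 = 697225 ≡ 919 (mod 1027)
2^64 ≡ 919^2 = 844561 ≡ 367 (mod 1027)
2^128 ≡ 367^2 = 134689 ≡ 152 (mod 1027)
2^256 ≡ 152^2 = 23104 ≡ 510 (mod 1027)
2^512 ≡ 510^2 = 260100 ≡ 269 (mod 1027)
2^1024 ≡ 269^2 = 72361 ≡ 471 (mod 1027)
1026 = 1024 + 2 in binary powers of 2.
So 2^1026 ≡ 471 · 4 ≡ 857 (mod 1027).
Since 857 ≠ 1, base 2 is a Fermat witness: 1027 is composite.

857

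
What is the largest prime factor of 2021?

2021 = 43 · 47
47 is prime.
So 2021 = 43 · 47; the largest prime factor is 47.

47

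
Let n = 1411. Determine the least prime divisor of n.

1411 is odd.
Digit sum 7, not divisible by 3.
Ends in 1: not divisible by 5.
7: 1411 = 7·201 + 4
11: 1411 = 11·128 + 3
13: 1411 = 13·108 + 7
17: 1411 = 17·83

17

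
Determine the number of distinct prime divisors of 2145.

4

2145 = 3 · 715
715 = 5 · 143
143 = 11 · 13
2145 = 3 · 5 · 11 · 13, which has 4 distinct prime factors.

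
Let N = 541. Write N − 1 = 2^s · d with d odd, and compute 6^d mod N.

52

541 − 1 = 540 = 2^2 · 135, so d = 135.
6^1 ≡ 6 (mod 541)
6^2 ≡ 6^2 = 36 ≡ 36 (mod 541)
6^4 ≡ 36^2 = 1296 ≡ 214 (mod 541)
6^8 ≡ 214^2 = 45796 ≡ 352 (mod 541)
6^16 ≡ 352^2 = 123904 ≡ 15 (mod 541)
6^32 ≡ 15^2 = 225 ≡ 225 (mod 541)
6^64 ≡ 225^2 = 50625 ≡ 312 (mod 541)
6^128 ≡ 312^2 = 97344 ≡ 505 (mod 541)
135 = 128 + 4 + 2 + 1 in binary powers of 2.
So 6^135 ≡ 505 · 214 · 36 · 6 ≡ 52 (mod 541).
Squaring chain: 52 → 540; reaches −1, so base 6 does not prove 541 composite.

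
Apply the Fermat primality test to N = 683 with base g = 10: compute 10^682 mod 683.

10^1 ≡ 10 (mod 683)
10^2 ≡ 10^2 = 100 ≡ 100 (mod 683)
10^4 ≡ 100^2 = 10000 ≡ 438 (mod 683)
10^8 ≡ 438^2 = 191844 ≡ 604 (mod 683)
10^16 ≡ 604^2 = 364816 ≡ 94 (mod 683)
10^32 ≡ 94^2 = 8836 ≡ 640 (mod 683)
10^64 ≡ 640^2 = 409600 ≡ 483 (mod 683)
10^128 ≡ 483^2 = 233289 ≡ 386 (mod 683)
10^256 ≡ 386^2 = 148996 ≡ 102 (mod 683)
10^512 ≡ 102^2 = 10404 ≡ 159 (mod 683)
682 = 512 + 128 + 32 + 8 + 2 in binary powers of 2.
So 10^682 ≡ 159 · 386 · 640 · 604 · 100 ≡ 1 (mod 683).
Since the result is 1, base 10 gives no evidence that 683 is composite.

1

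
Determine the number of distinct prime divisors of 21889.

3

21889 = 7 · 3127
3127 = 53 · 59
21889 = 7 · 53 · 59, which has 3 distinct prime factors.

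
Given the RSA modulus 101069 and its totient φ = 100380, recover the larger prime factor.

479

φ(n) = (p−1)(q−1) = n − (p+q) + 1, so p + q = 101069 − 100380 + 1 = 690.
p and q are the roots of t² − 690t + 101069 = 0.
Discriminant: 690² − 4·101069 = 476100 − 404276 = 71824; √71824 = 268.
q = (690 − 268)/2 = 211, p = (690 + 268)/2 = 479.
Check: 211 · 479 = 101069.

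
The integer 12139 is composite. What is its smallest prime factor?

61

12139 is odd.
Digit sum 16, not divisible by 3.
Ends in 9: not divisible by 5.
7: 12139 = 7·1734 + 1
11: 12139 = 11·1103 + 6
13: 12139 = 13·933 + 10
17: 12139 = 17·714 + 1
19: 12139 = 19·638 + 17
23: 12139 = 23·527 + 18
29: 12139 = 29·418 + 17
31: 12139 = 31·391 + 18
37: 12139 = 37·328 + 3
41: 12139 = 41·296 + 3
43: 12139 = 43·282 + 13
47: 12139 = 47·258 + 13
53: 12139 = 53·229 + 2
59: 12139 = 59·205 + 44
61: 12139 = 61·199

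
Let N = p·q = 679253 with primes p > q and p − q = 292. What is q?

Since p = q + 292, we have 679253 = q(q + 292), so q² + 292q − 679253 = 0.
Discriminant: 292² + 4·679253 = 85264 + 2717012 = 2802276; √2802276 = 1674.
q = (−292 + 1674)/2 = 691, and p = q + 292 = 983.
Check: 691 · 983 = 679253.

691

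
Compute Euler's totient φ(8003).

7800

Factor: 8003 = 53 · 151.
φ(8003) = (53−1) · (151−1) = 52 · 150 = 7800.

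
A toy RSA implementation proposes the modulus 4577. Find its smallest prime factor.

4577 is odd.
Digit sum 23, not divisible by 3.
Ends in 7: not divisible by 5.
7: 4577 = 7·653 + 6
11: 4577 = 11·416 + 1
13: 4577 = 13·352 + 1
17: 4577 = 17·269 + 4
19: 4577 = 19·240 + 17
23: 4577 = 23·199

23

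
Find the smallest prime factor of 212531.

212531 is odd.
Digit sum 14, not divisible by 3.
Ends in 1: not divisible by 5.
7: 212531 = 7·30361 + 4
11: 212531 = 11·19321

11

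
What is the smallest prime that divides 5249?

29

5249 is odd.
Digit sum 20, not divisible by 3.
Ends in 9: not divisible by 5.
7: 5249 = 7·749 + 6
11: 5249 = 11·477 + 2
13: 5249 = 13·403 + 10
17: 5249 = 17·308 + 13
19: 5249 = 19·276 + 5
23: 5249 = 23·228 + 5
29: 5249 = 29·181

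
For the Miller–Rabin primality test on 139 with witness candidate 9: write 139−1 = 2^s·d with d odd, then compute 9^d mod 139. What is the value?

1

139 − 1 = 138 = 2^1 · 69, so d = 69.
9^1 ≡ 9 (mod 139)
9^2 ≡ 9^2 = 81 ≡ 81 (mod 139)
9^4 ≡ 81^2 = 6561 ≡ 28 (mod 139)
9^8 ≡ 28^2 = 784 ≡ 89 (mod 139)
9^16 ≡ 89^2 = 7921 ≡ 137 (mod 139)
9^32 ≡ 137^2 = 18769 ≡ 4 (mod 139)
9^64 ≡ 4^2 = 16 ≡ 16 (mod 139)
69 = 64 + 4 + 1 in binary powers of 2.
So 9^69 ≡ 16 · 28 · 9 ≡ 1 (mod 139).
Since 9^d ≡ 1 (mod 139), base 9 does not prove 139 composite.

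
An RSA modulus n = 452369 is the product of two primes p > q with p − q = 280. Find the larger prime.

Since p = q + 280, we have 452369 = q(q + 280), so q² + 280q − 452369 = 0.
Discriminant: 280² + 4·452369 = 78400 + 1809476 = 1887876; √1887876 = 1374.
q = (−280 + 1374)/2 = 547, and p = q + 280 = 827.
Check: 547 · 827 = 452369.

827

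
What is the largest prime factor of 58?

29

58 = 2 · 29
29 is prime.
So 58 = 2 · 29; the largest prime factor is 29.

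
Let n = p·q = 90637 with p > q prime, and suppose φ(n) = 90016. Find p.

φ(n) = (p−1)(q−1) = n − (p+q) + 1, so p + q = 90637 − 90016 + 1 = 622.
p and q are the roots of t² − 622t + 90637 = 0.
Discriminant: 622² − 4·90637 = 386884 − 362548 = 24336; √24336 = 156.
q = (622 − 156)/2 = 233, p = (622 + 156)/2 = 389.
Check: 233 · 389 = 90637.

389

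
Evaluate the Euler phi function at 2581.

Factor: 2581 = 29 · 89.
φ(2581) = (29−1) · (89−1) = 28 · 88 = 2464.

2464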